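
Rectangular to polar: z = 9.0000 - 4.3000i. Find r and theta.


r = sqrt(81+18.49) = sqrt(99.49) = 9.9745
theta = atan2(-4.3, 9) = -25.5374 degrees

r = 9.9745, theta = -25.5374 degrees


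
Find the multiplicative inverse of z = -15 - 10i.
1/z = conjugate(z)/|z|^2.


|z|^2 = 225+100 = 325
1/z = (-15 + 10i)/325

1/z = -0.0462 + 0.0308i


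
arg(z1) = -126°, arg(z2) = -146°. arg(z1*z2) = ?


arg(z1*z2) = -126° - 146° = -272°
Normalized to (-180°, 180°]: 88°

88°


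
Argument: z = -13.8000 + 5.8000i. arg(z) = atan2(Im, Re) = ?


Re = -13.8, Im = 5.8
arg = atan2(5.8, -13.8) = 157.2035 degrees

arg(z) = 157.2035 degrees


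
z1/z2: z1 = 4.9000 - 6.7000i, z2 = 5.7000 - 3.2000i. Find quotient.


Conjugate of z2 = 5.7000 + 3.2000i
Numerator: (4.9000 - 6.7000i)(5.7000 + 3.2000i) = 49.3700 - 22.5100i
Denominator: 5.7^2 + (-3.2)^2 = 42.73
Result = (49.3700 - 22.5100i)/42.73

1.1554 - 0.5268i


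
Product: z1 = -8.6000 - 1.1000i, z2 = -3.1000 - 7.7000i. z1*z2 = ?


Real = -8.6*(-3.1) - (-1.1)*(-7.7) = 26.66 - 8.47 = 18.19
Imag = -8.6*(-7.7) - (3.1)*(-1.1) = 66.22 + 3.41 = 69.63

18.1900 + 69.6300i


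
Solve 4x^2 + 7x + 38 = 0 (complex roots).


disc = 7^2 - 4*4*38 = 49 - 608 = -559
sqrt(|disc|) = sqrt(559) = 23.6432
Real part = -7/(2*4) = -0.8750
Imag part = 23.6432/(2*4) = 2.9554

-0.8750 ± 2.9554i


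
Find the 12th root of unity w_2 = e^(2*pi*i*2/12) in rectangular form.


Angle = 360*2/12 = 60°
a = cos(60°) = 0.5000
b = sin(60°) = 0.8660

0.5000 + 0.8660i


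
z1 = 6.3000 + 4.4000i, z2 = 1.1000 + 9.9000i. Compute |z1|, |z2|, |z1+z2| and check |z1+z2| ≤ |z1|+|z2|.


|z1| = sqrt(6.3^2 + 4.4^2) = sqrt(59.05) = 7.6844
|z2| = sqrt(1.1^2 + 9.9^2) = sqrt(99.22) = 9.9609
z1+z2 = 7.4000 + 14.3000i
|z1+z2| = sqrt(259.25) = 16.1012
|z1|+|z2| = 7.6844 + 9.9609 = 17.6453

|z1+z2| = 16.1012 ≤ |z1|+|z2| = 17.6453 (verified)


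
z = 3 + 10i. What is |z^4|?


|z| = sqrt(9+100) = sqrt(109) = 10.4403
|z^4| = |z|^4 = (sqrt(109))^4 = 109^2 = 11881

|z^4| = 11881


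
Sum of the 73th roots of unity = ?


The sum of all 73th roots of unity is 0.
Geometric series: (1 - w^73)/(1 - w) = (1-1)/(1-w) = 0 since w^73 = 1, w ≠ 1.
Alternatively: coefficient of z^72 in z^73 - 1 is 0.

0


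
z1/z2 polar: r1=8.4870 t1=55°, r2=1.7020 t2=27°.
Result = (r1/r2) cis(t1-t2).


r = 8.4870 / 1.7020 = 4.9865
theta = 55° - 27° = 28° = 28° (mod 360)

4.9865 cis(28°)


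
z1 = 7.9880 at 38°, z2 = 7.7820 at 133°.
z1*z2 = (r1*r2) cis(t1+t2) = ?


r = 7.9880 * 7.7820 = 62.1626
theta = 38° + 133° = 171° = 171° (mod 360)

62.1626 cis(171°)


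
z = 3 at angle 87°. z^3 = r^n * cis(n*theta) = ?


r^3 = 3^3 = 27
n*theta = 3*87° = 261° = 261° (mod 360)
a = 27*cos(261°) = -4.2237
b = 27*sin(261°) = -26.6676

27 cis(261°) = -4.2237 - 26.6676i


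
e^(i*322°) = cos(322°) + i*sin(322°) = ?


cos(322°) = 0.7880
sin(322°) = -0.6157

e^(i*322°) = 0.7880 - 0.6157i


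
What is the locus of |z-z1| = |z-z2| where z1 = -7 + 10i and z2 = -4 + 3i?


Equal distances means the locus is the perpendicular bisector of z1 and z2.
Midpoint = ((-7+(-4))/2, (10+3)/2) = (-5.5000, 6.5000)

Perpendicular bisector through (-5.5000, 6.5000)


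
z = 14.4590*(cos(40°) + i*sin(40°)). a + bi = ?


a = 14.4590*cos(40°) = 14.4590*0.76604 = 11.0762
b = 14.4590*sin(40°) = 14.4590*0.64279 = 9.2941

11.0762 + 9.2941i


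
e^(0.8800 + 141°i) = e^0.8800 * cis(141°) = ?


e^0.8800 = 2.4109
cos(141°) = -0.77715
sin(141°) = 0.6293
Real = 2.4109*(-0.77715) = -1.8736
Imag = 2.4109*0.6293 = 1.5172

-1.8736 + 1.5172i


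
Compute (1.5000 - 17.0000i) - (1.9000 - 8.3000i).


Real: 1.5 - 1.9 = -0.4
Imag: -17 + 8.3 = -8.7

-0.4000 - 8.7000i


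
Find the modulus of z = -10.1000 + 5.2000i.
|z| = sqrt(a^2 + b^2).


|z| = sqrt((-10.1)^2 + 5.2^2) = sqrt(102.01 + 27.04) = sqrt(129.05) = 11.3600

|z| = 11.3600


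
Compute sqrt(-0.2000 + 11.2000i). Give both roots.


|z| = sqrt(0.04+125.44) = 11.2018
sqrt((|z|+a)/2) = sqrt((11.2018+(-0.2))/2) = sqrt(5.5009) = 2.3454
sqrt((|z|-a)/2) = sqrt((11.2018-(-0.2))/2) = sqrt(5.7009) = 2.3877

±(2.3454 + 2.3877i) i.e. 2.3454 + 2.3877i and -2.3454 - 2.3877i


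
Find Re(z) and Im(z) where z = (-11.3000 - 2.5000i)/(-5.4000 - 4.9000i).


Multiply by conjugate: (-11.3000 - 2.5000i)(-5.4000 + 4.9000i) / ((-5.4)^2 + (-4.9)^2)
Numerator real = -11.3*(-5.4) - (2.5)*(-4.9) = 73.27
Numerator imag = -2.5*(-5.4) - (-11.3)*(-4.9) = -41.87
Denominator = 53.17
Re(z) = 73.27/53.17 = 1.3780
Im(z) = -41.87/53.17 = -0.7875

Re(z) = 1.3780, Im(z) = -0.7875


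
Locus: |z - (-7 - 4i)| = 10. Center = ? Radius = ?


|z - z0| = r is a circle with center z0 and radius r.
Center = (-7, -4), radius = 10

Circle with center (-7, -4) and radius 10


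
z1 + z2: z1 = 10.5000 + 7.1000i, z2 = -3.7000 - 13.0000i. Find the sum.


Real: 10.5 - 3.7 = 6.8
Imag: 7.1 - 13 = -5.9

6.8000 - 5.9000i


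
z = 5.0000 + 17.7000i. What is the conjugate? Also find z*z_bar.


z_bar = 5.0000 - 17.7000i
z*z_bar = 5^2 + 17.7^2 = 25 + 313.29 = 338.29

z_bar = 5.0000 - 17.7000i, z*z_bar = 338.29


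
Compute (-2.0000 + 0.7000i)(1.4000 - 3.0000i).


Real = -2*1.4 - 0.7*(-3) = -2.8 - (-2.1) = -0.7
Imag = -2*(-3) + 1.4*0.7 = 6 + 0.98 = 6.98

-0.7000 + 6.9800i


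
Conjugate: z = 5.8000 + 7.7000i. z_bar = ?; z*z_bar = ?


z_bar = 5.8000 - 7.7000i
z*z_bar = 5.8^2 + 7.7^2 = 33.64 + 59.29 = 92.93

z_bar = 5.8000 - 7.7000i, z*z_bar = 92.93


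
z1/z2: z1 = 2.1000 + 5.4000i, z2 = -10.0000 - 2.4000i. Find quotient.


Conjugate of z2 = -10.0000 + 2.4000i
Numerator: (2.1000 + 5.4000i)(-10.0000 + 2.4000i) = -33.9600 - 48.9600i
Denominator: (-10)^2 + (-2.4)^2 = 105.76
Result = (-33.9600 - 48.9600i)/105.76

-0.3211 - 0.4629i


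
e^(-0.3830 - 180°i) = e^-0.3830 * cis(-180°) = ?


e^-0.3830 = 0.6818
cos(-180°) = -1
sin(-180°) = 0
Real = 0.6818*(-1) = -0.6818
Imag = 0.6818*0 = 0

-0.6818 + 0i


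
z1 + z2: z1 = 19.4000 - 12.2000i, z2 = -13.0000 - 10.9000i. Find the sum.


Real: 19.4 - 13 = 6.4
Imag: -12.2 - 10.9 = -23.1

6.4000 - 23.1000i


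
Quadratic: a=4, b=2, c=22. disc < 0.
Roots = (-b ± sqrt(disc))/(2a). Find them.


disc = 2^2 - 4*4*22 = 4 - 352 = -348
sqrt(|disc|) = sqrt(348) = 18.6548
Real part = -2/(2*4) = -0.2500
Imag part = 18.6548/(2*4) = 2.3318

-0.2500 ± 2.3318i


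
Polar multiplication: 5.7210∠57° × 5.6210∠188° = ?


r = 5.7210 * 5.6210 = 32.1577
theta = 57° + 188° = 245° = 245° (mod 360)

32.1577 cis(245°)


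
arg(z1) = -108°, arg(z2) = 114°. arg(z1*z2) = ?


arg(z1*z2) = -108° + 114° = 6°
Normalized to (-180°, 180°]: 6°

6°


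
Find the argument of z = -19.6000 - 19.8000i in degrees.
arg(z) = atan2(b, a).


Re = -19.6, Im = -19.8
arg = atan2(-19.8, -19.6) = -134.7092 degrees

arg(z) = -134.7092 degrees


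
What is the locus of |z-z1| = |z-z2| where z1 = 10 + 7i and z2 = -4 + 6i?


Equal distances means the locus is the perpendicular bisector of z1 and z2.
Midpoint = ((10+(-4))/2, (7+6)/2) = (3.0000, 6.5000)

Perpendicular bisector through (3.0000, 6.5000)


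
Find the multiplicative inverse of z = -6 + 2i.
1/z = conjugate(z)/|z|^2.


|z|^2 = 36+4 = 40
1/z = (-6 - 2i)/40

1/z = -0.1500 - 0.0500i


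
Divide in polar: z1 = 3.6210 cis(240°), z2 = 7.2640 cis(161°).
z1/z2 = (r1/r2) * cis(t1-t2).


r = 3.6210 / 7.2640 = 0.4985
theta = 240° - 161° = 79° = 79° (mod 360)

0.4985 cis(79°)


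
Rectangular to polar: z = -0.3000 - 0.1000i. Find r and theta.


r = sqrt(0.09+0.01) = sqrt(0.1) = 0.3162
theta = atan2(-0.1, -0.3) = -161.5651 degrees

r = 0.3162, theta = -161.5651 degrees


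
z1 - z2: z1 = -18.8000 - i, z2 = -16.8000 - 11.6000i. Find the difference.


Real: -18.8 + 16.8 = -2
Imag: -1 + 11.6 = 10.6

-2.0000 + 10.6000i


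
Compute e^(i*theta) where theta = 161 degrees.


cos(161°) = -0.9455
sin(161°) = 0.3256

e^(i*161°) = -0.9455 + 0.3256i


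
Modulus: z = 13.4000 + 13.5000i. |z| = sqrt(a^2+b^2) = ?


|z| = sqrt(13.4^2 + 13.5^2) = sqrt(179.56 + 182.25) = sqrt(361.81) = 19.0213

|z| = 19.0213


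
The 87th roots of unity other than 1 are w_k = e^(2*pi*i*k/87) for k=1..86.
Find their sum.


With w = e^(2*pi*i/87), all 87 of the 87th roots of unity w^0 = 1, w, ..., w^(86) sum to 0: 1 + w + ... + w^(86) = (1 - w^87)/(1 - w) = 0 since w^87 = 1, w ≠ 1.
Removing the root 1: w + w^2 + ... + w^(86) = 0 - 1 = -1

Sum = -1


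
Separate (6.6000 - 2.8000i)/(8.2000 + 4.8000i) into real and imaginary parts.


Multiply by conjugate: (6.6000 - 2.8000i)(8.2000 - 4.8000i) / (8.2^2 + 4.8^2)
Numerator real = 6.6*8.2 - (2.8)*4.8 = 40.68
Numerator imag = -2.8*8.2 - 6.6*4.8 = -54.64
Denominator = 90.28
Re(z) = 40.68/90.28 = 0.4506
Im(z) = -54.64/90.28 = -0.6052

Re(z) = 0.4506, Im(z) = -0.6052


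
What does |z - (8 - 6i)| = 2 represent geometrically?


|z - z0| = r is a circle with center z0 and radius r.
Center = (8, -6), radius = 2

Circle with center (8, -6) and radius 2


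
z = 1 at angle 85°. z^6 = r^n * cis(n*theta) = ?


r^6 = 1^6 = 1
n*theta = 6*85° = 510° = 150° (mod 360)
a = 1*cos(150°) = -0.8660
b = 1*sin(150°) = 0.5000

1 cis(150°) = -0.8660 + 0.5000i


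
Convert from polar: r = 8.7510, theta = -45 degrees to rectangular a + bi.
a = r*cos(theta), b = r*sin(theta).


a = 8.7510*cos(-45°) = 8.7510*0.70711 = 6.1879
b = 8.7510*sin(-45°) = 8.7510*(-0.70711) = -6.1879

6.1879 - 6.1879i


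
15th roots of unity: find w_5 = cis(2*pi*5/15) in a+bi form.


Angle = 360*5/15 = 120°
a = cos(120°) = -0.5000
b = sin(120°) = 0.8660

-0.5000 + 0.8660i


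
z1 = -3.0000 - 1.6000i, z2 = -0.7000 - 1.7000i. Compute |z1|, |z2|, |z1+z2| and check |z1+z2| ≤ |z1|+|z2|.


|z1| = sqrt((-3)^2 + (-1.6)^2) = sqrt(11.56) = 3.4000
|z2| = sqrt((-0.7)^2 + (-1.7)^2) = sqrt(3.38) = 1.8385
z1+z2 = -3.7000 - 3.3000i
|z1+z2| = sqrt(24.58) = 4.9578
|z1|+|z2| = 3.4000 + 1.8385 = 5.2385

|z1+z2| = 4.9578 ≤ |z1|+|z2| = 5.2385 (verified)


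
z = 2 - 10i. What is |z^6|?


|z| = sqrt(4+100) = sqrt(104) = 10.1980
|z^6| = |z|^6 = (sqrt(104))^6 = 104^3 = 1124864

|z^6| = 1124864


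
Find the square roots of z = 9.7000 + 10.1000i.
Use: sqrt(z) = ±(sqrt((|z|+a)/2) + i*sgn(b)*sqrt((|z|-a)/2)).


|z| = sqrt(94.09+102.01) = 14.0036
sqrt((|z|+a)/2) = sqrt((14.0036+9.7)/2) = sqrt(11.8518) = 3.4426
sqrt((|z|-a)/2) = sqrt((14.0036-9.7)/2) = sqrt(2.1518) = 1.4669

±(3.4426 + 1.4669i) i.e. 3.4426 + 1.4669i and -3.4426 - 1.4669i


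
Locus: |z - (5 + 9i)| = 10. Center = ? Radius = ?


|z - z0| = r is a circle with center z0 and radius r.
Center = (5, 9), radius = 10

Circle with center (5, 9) and radius 10


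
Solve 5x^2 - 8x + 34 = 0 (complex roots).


disc = (-8)^2 - 4*5*34 = 64 - 680 = -616
sqrt(|disc|) = sqrt(616) = 24.8193
Real part = 8/(2*5) = 0.8000
Imag part = 24.8193/(2*5) = 2.4819

0.8000 ± 2.4819i


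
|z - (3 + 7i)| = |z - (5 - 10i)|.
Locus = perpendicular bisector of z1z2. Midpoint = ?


Equal distances means the locus is the perpendicular bisector of z1 and z2.
Midpoint = ((3+5)/2, (7+(-10))/2) = (4.0000, -1.5000)

Perpendicular bisector through (4.0000, -1.5000)


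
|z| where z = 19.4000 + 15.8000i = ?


|z| = sqrt(19.4^2 + 15.8^2) = sqrt(376.36 + 249.64) = sqrt(626) = 25.0200

|z| = 25.0200


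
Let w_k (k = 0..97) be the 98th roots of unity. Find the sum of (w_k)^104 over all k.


The roots are w_k = w^k with w = e^(2*pi*i/98), and (w^k)^104 = (w^104)^k.
So S = 1 + u + u^2 + ... + u^(97) with u = w^104.
104 = 1*98 + 6, so 104 is not a multiple of 98: u = (w^98)^1 * w^6 = w^6 ≠ 1 (w is a primitive 98th root), while u^98 = (w^98)^104 = 1.
Geometric series: S = (1 - u^98)/(1 - u) = (1 - 1)/(1 - u) = 0

S = 0


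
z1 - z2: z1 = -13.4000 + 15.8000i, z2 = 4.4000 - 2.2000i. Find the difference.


Real: -13.4 - 4.4 = -17.8
Imag: 15.8 + 2.2 = 18

-17.8000 + 18.0000i


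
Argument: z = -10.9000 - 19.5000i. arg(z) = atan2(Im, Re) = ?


Re = -10.9, Im = -19.5
arg = atan2(-19.5, -10.9) = -119.2041 degrees

arg(z) = -119.2041 degrees


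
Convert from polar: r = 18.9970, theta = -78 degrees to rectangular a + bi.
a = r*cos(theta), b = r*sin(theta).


a = 18.9970*cos(-78°) = 18.9970*0.20791 = 3.9497
b = 18.9970*sin(-78°) = 18.9970*(-0.97815) = -18.5819

3.9497 - 18.5819i


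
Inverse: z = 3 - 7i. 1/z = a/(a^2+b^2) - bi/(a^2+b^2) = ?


|z|^2 = 9+49 = 58
1/z = (3 + 7i)/58

1/z = 0.0517 + 0.1207i


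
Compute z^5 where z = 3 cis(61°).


r^5 = 3^5 = 243
n*theta = 5*61° = 305° = 305° (mod 360)
a = 243*cos(305°) = 139.3791
b = 243*sin(305°) = -199.0539

243 cis(305°) = 139.3791 - 199.0539i


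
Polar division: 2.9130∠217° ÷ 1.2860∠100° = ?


r = 2.9130 / 1.2860 = 2.2652
theta = 217° - 100° = 117° = 117° (mod 360)

2.2652 cis(117°)


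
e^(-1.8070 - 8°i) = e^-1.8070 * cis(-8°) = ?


e^-1.8070 = 0.1641
cos(-8°) = 0.9903
sin(-8°) = -0.1392
Real = 0.1641*0.9903 = 0.1625
Imag = 0.1641*(-0.1392) = -0.0228

0.1625 - 0.0228i


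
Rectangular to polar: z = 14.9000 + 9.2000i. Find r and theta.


r = sqrt(222.01+84.64) = sqrt(306.65) = 17.5114
theta = atan2(9.2, 14.9) = 31.6932 degrees

r = 17.5114, theta = 31.6932 degrees


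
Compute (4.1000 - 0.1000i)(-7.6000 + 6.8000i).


Real = 4.1*(-7.6) - (-0.1)*6.8 = -31.16 - (-0.68) = -30.48
Imag = 4.1*6.8 - (7.6)*(-0.1) = 27.88 + 0.76 = 28.64

-30.4800 + 28.6400i


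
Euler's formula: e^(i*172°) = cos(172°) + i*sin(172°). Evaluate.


cos(172°) = -0.9903
sin(172°) = 0.1392

e^(i*172°) = -0.9903 + 0.1392i


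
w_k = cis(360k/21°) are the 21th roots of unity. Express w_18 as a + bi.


Angle = 360*18/21 = 308.5714°
a = cos(308.5714°) = 0.6235
b = sin(308.5714°) = -0.7818

0.6235 - 0.7818i


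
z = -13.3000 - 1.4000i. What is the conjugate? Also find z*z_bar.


z_bar = -13.3000 + 1.4000i
z*z_bar = (-13.3)^2 + (-1.4)^2 = 176.89 + 1.96 = 178.85

z_bar = -13.3000 + 1.4000i, z*z_bar = 178.85


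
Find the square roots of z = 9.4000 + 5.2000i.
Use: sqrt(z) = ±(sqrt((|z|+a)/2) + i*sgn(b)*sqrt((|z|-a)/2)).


|z| = sqrt(88.36+27.04) = 10.7424
sqrt((|z|+a)/2) = sqrt((10.7424+9.4)/2) = sqrt(10.0712) = 3.1735
sqrt((|z|-a)/2) = sqrt((10.7424-9.4)/2) = sqrt(0.6712) = 0.8193

±(3.1735 + 0.8193i) i.e. 3.1735 + 0.8193i and -3.1735 - 0.8193i


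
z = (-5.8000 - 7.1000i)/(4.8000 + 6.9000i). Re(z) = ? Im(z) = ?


Multiply by conjugate: (-5.8000 - 7.1000i)(4.8000 - 6.9000i) / (4.8^2 + 6.9^2)
Numerator real = -5.8*4.8 - (7.1)*6.9 = -76.83
Numerator imag = -7.1*4.8 - (-5.8)*6.9 = 5.94
Denominator = 70.65
Re(z) = -76.83/70.65 = -1.0875
Im(z) = 5.94/70.65 = 0.0841

Re(z) = -1.0875, Im(z) = 0.0841


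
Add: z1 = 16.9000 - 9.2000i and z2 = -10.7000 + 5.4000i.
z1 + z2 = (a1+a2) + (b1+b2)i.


Real: 16.9 - 10.7 = 6.2
Imag: -9.2 + 5.4 = -3.8

6.2000 - 3.8000i


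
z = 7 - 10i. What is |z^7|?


|z| = sqrt(49+100) = sqrt(149) = 12.2066
|z^7| = |z|^7 = (sqrt(149))^7 = 149^3 * sqrt(149) = 3307949*sqrt(149)

|z^7| = 3307949*sqrt(149) ≈ 40378663.4425


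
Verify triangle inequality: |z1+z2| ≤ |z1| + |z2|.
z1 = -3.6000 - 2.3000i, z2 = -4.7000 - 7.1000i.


|z1| = sqrt((-3.6)^2 + (-2.3)^2) = sqrt(18.25) = 4.2720
|z2| = sqrt((-4.7)^2 + (-7.1)^2) = sqrt(72.5) = 8.5147
z1+z2 = -8.3000 - 9.4000i
|z1+z2| = sqrt(157.25) = 12.5399
|z1|+|z2| = 4.2720 + 8.5147 = 12.7867

|z1+z2| = 12.5399 ≤ |z1|+|z2| = 12.7867 (verified)


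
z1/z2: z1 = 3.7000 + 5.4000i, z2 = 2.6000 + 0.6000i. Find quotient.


Conjugate of z2 = 2.6000 - 0.6000i
Numerator: (3.7000 + 5.4000i)(2.6000 - 0.6000i) = 12.8600 + 11.8200i
Denominator: 2.6^2 + 0.6^2 = 7.12
Result = (12.8600 + 11.8200i)/7.12

1.8062 + 1.6601i


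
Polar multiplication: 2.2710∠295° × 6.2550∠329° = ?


r = 2.2710 * 6.2550 = 14.2051
theta = 295° + 329° = 624° = 264° (mod 360)

14.2051 cis(264°)


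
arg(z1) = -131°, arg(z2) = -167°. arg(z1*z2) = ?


arg(z1*z2) = -131° - 167° = -298°
Normalized to (-180°, 180°]: 62°

62°


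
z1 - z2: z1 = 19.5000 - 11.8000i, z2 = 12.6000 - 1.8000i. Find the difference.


Real: 19.5 - 12.6 = 6.9
Imag: -11.8 + 1.8 = -10

6.9000 - 10.0000i


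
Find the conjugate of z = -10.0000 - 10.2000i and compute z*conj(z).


z_bar = -10.0000 + 10.2000i
z*z_bar = (-10)^2 + (-10.2)^2 = 100 + 104.04 = 204.04

z_bar = -10.0000 + 10.2000i, z*z_bar = 204.04


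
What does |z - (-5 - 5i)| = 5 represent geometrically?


|z - z0| = r is a circle with center z0 and radius r.
Center = (-5, -5), radius = 5

Circle with center (-5, -5) and radius 5


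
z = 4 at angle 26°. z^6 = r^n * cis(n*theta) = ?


r^6 = 4^6 = 4096
n*theta = 6*26° = 156° = 156° (mod 360)
a = 4096*cos(156°) = -3741.8822
b = 4096*sin(156°) = 1665.9933

4096 cis(156°) = -3741.8822 + 1665.9933i


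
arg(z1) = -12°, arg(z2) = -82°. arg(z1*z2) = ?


arg(z1*z2) = -12° - 82° = -94°
Normalized to (-180°, 180°]: -94°

-94°


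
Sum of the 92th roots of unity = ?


The sum of all 92th roots of unity is 0.
Geometric series: (1 - w^92)/(1 - w) = (1-1)/(1-w) = 0 since w^92 = 1, w ≠ 1.
Alternatively: coefficient of z^91 in z^92 - 1 is 0.

0


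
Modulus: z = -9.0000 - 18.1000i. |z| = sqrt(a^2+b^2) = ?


|z| = sqrt((-9)^2 + (-18.1)^2) = sqrt(81 + 327.61) = sqrt(408.61) = 20.2141

|z| = 20.2141


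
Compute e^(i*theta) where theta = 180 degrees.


cos(180°) = -1.0000
sin(180°) = 0

e^(i*180°) = -1.0000 + 0i


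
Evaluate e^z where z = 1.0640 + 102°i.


e^1.0640 = 2.8979
cos(102°) = -0.2079
sin(102°) = 0.97815
Real = 2.8979*(-0.2079) = -0.6025
Imag = 2.8979*0.97815 = 2.8346

-0.6025 + 2.8346i


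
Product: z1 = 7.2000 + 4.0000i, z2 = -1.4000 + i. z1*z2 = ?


Real = 7.2*(-1.4) - 4*1 = -10.08 - 4 = -14.08
Imag = 7.2*1 - (1.4)*4 = 7.2 - (5.6) = 1.6

-14.0800 + 1.6000i


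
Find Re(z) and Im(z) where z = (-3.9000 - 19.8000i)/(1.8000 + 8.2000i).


Multiply by conjugate: (-3.9000 - 19.8000i)(1.8000 - 8.2000i) / (1.8^2 + 8.2^2)
Numerator real = -3.9*1.8 - (19.8)*8.2 = -169.38
Numerator imag = -19.8*1.8 - (-3.9)*8.2 = -3.66
Denominator = 70.48
Re(z) = -169.38/70.48 = -2.4032
Im(z) = -3.66/70.48 = -0.0519

Re(z) = -2.4032, Im(z) = -0.0519


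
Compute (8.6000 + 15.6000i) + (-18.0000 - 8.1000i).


Real: 8.6 - 18 = -9.4
Imag: 15.6 - 8.1 = 7.5

-9.4000 + 7.5000i


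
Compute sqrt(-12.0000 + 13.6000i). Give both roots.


|z| = sqrt(144+184.96) = 18.1373
sqrt((|z|+a)/2) = sqrt((18.1373+(-12))/2) = sqrt(3.0686) = 1.7517
sqrt((|z|-a)/2) = sqrt((18.1373-(-12))/2) = sqrt(15.0686) = 3.8818

±(1.7517 + 3.8818i) i.e. 1.7517 + 3.8818i and -1.7517 - 3.8818i


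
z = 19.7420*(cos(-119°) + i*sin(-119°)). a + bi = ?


a = 19.7420*cos(-119°) = 19.7420*(-0.48481) = -9.5711
b = 19.7420*sin(-119°) = 19.7420*(-0.87462) = -17.2667

-9.5711 - 17.2667i


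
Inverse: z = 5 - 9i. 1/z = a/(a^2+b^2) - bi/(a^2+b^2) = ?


|z|^2 = 25+81 = 106
1/z = (5 + 9i)/106

1/z = 0.0472 + 0.0849i


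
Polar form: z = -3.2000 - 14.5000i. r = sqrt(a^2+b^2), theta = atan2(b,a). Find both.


r = sqrt(10.24+210.25) = sqrt(220.49) = 14.8489
theta = atan2(-14.5, -3.2) = -102.4451 degrees

r = 14.8489, theta = -102.4451 degrees


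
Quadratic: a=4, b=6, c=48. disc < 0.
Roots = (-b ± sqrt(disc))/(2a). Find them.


disc = 6^2 - 4*4*48 = 36 - 768 = -732
sqrt(|disc|) = sqrt(732) = 27.0555
Real part = -6/(2*4) = -0.7500
Imag part = 27.0555/(2*4) = 3.3819

-0.7500 ± 3.3819i


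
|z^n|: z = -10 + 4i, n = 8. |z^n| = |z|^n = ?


|z| = sqrt(100+16) = sqrt(116) = 10.7703
|z^8| = |z|^8 = (sqrt(116))^8 = 116^4 = 181063936

|z^8| = 181063936


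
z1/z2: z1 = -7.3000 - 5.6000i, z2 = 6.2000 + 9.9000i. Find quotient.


Conjugate of z2 = 6.2000 - 9.9000i
Numerator: (-7.3000 - 5.6000i)(6.2000 - 9.9000i) = -100.7000 + 37.5500i
Denominator: 6.2^2 + 9.9^2 = 136.45
Result = (-100.7000 + 37.5500i)/136.45

-0.7380 + 0.2752i


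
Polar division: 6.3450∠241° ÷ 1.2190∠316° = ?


r = 6.3450 / 1.2190 = 5.2051
theta = 241° - 316° = -75° = 285° (mod 360)

5.2051 cis(285°)


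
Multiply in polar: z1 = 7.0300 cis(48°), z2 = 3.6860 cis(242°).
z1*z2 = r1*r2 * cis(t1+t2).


r = 7.0300 * 3.6860 = 25.9126
theta = 48° + 242° = 290° = 290° (mod 360)

25.9126 cis(290°)


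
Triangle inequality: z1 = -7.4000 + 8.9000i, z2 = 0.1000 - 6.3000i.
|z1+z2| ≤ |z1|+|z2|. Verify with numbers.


|z1| = sqrt((-7.4)^2 + 8.9^2) = sqrt(133.97) = 11.5745
|z2| = sqrt(0.1^2 + (-6.3)^2) = sqrt(39.7) = 6.3008
z1+z2 = -7.3000 + 2.6000i
|z1+z2| = sqrt(60.05) = 7.7492
|z1|+|z2| = 11.5745 + 6.3008 = 17.8753

|z1+z2| = 7.7492 ≤ |z1|+|z2| = 17.8753 (verified)


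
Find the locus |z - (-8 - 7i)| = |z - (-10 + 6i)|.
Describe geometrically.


Equal distances means the locus is the perpendicular bisector of z1 and z2.
Midpoint = ((-8+(-10))/2, (-7+6)/2) = (-9.0000, -0.5000)

Perpendicular bisector through (-9.0000, -0.5000)


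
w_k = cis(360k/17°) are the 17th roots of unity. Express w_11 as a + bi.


Angle = 360*11/17 = 232.9412°
a = cos(232.9412°) = -0.6026
b = sin(232.9412°) = -0.7980

-0.6026 - 0.7980i


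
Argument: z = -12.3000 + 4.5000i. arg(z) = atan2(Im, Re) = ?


Re = -12.3, Im = 4.5
arg = atan2(4.5, -12.3) = 159.9048 degrees

arg(z) = 159.9048 degrees


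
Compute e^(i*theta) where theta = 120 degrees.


cos(120°) = -0.5000
sin(120°) = 0.8660

e^(i*120°) = -0.5000 + 0.8660i


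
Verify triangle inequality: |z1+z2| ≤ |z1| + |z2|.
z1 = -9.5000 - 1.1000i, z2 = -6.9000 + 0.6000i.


|z1| = sqrt((-9.5)^2 + (-1.1)^2) = sqrt(91.46) = 9.5635
|z2| = sqrt((-6.9)^2 + 0.6^2) = sqrt(47.97) = 6.9260
z1+z2 = -16.4000 - 0.5000i
|z1+z2| = sqrt(269.21) = 16.4076
|z1|+|z2| = 9.5635 + 6.9260 = 16.4895

|z1+z2| = 16.4076 ≤ |z1|+|z2| = 16.4895 (verified)


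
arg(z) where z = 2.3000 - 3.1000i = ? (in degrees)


Re = 2.3, Im = -3.1
arg = atan2(-3.1, 2.3) = -53.4270 degrees

arg(z) = -53.4270 degrees


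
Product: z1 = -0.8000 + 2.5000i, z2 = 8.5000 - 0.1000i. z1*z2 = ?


Real = -0.8*8.5 - 2.5*(-0.1) = -6.8 - (-0.25) = -6.55
Imag = -0.8*(-0.1) + 8.5*2.5 = 0.08 + 21.25 = 21.33

-6.5500 + 21.3300i


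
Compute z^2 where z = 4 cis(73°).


r^2 = 4^2 = 16
n*theta = 2*73° = 146° = 146° (mod 360)
a = 16*cos(146°) = -13.2646
b = 16*sin(146°) = 8.9471

16 cis(146°) = -13.2646 + 8.9471i


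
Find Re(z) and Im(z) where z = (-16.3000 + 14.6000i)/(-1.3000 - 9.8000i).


Multiply by conjugate: (-16.3000 + 14.6000i)(-1.3000 + 9.8000i) / ((-1.3)^2 + (-9.8)^2)
Numerator real = -16.3*(-1.3) + 14.6*(-9.8) = -121.89
Numerator imag = 14.6*(-1.3) - (-16.3)*(-9.8) = -178.72
Denominator = 97.73
Re(z) = -121.89/97.73 = -1.2472
Im(z) = -178.72/97.73 = -1.8287

Re(z) = -1.2472, Im(z) = -1.8287


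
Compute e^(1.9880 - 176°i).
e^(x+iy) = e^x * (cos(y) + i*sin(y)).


e^1.9880 = 7.3009
cos(-176°) = -0.99756
sin(-176°) = -0.06976
Real = 7.3009*(-0.99756) = -7.2831
Imag = 7.3009*(-0.06976) = -0.5093

-7.2831 - 0.5093i


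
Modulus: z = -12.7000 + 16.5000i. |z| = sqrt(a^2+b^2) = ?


|z| = sqrt((-12.7)^2 + 16.5^2) = sqrt(161.29 + 272.25) = sqrt(433.54) = 20.8216

|z| = 20.8216


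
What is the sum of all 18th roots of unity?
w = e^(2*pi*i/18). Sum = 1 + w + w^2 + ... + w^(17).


The sum of all 18th roots of unity is 0.
Geometric series: (1 - w^18)/(1 - w) = (1-1)/(1-w) = 0 since w^18 = 1, w ≠ 1.
Alternatively: coefficient of z^17 in z^18 - 1 is 0.

0


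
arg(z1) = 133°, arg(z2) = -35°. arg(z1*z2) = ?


arg(z1*z2) = 133° - 35° = 98°
Normalized to (-180°, 180°]: 98°

98°


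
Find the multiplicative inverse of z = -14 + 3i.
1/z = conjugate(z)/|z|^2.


|z|^2 = 196+9 = 205
1/z = (-14 - 3i)/205

1/z = -0.0683 - 0.0146i


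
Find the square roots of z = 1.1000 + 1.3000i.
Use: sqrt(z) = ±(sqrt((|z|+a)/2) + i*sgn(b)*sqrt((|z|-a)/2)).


|z| = sqrt(1.21+1.69) = 1.7029
sqrt((|z|+a)/2) = sqrt((1.7029+1.1)/2) = sqrt(1.4015) = 1.1838
sqrt((|z|-a)/2) = sqrt((1.7029-1.1)/2) = sqrt(0.3015) = 0.5491

±(1.1838 + 0.5491i) i.e. 1.1838 + 0.5491i and -1.1838 - 0.5491i


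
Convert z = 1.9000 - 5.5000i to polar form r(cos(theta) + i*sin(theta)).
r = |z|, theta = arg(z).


r = sqrt(3.61+30.25) = sqrt(33.86) = 5.8189
theta = atan2(-5.5, 1.9) = -70.9423 degrees

r = 5.8189, theta = -70.9423 degrees


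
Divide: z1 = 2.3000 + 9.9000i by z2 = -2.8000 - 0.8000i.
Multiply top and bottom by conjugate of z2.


Conjugate of z2 = -2.8000 + 0.8000i
Numerator: (2.3000 + 9.9000i)(-2.8000 + 0.8000i) = -14.3600 - 25.8800i
Denominator: (-2.8)^2 + (-0.8)^2 = 8.48
Result = (-14.3600 - 25.8800i)/8.48

-1.6934 - 3.0519i


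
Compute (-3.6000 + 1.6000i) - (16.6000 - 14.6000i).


Real: -3.6 - 16.6 = -20.2
Imag: 1.6 + 14.6 = 16.2

-20.2000 + 16.2000i


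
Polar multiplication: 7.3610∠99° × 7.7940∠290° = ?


r = 7.3610 * 7.7940 = 57.3716
theta = 99° + 290° = 389° = 29° (mod 360)

57.3716 cis(29°)


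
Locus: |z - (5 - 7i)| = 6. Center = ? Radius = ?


|z - z0| = r is a circle with center z0 and radius r.
Center = (5, -7), radius = 6

Circle with center (5, -7) and radius 6


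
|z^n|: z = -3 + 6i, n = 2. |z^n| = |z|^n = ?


|z| = sqrt(9+36) = sqrt(45) = 6.7082
|z^2| = |z|^2 = (sqrt(45))^2 = 45

|z^2| = 45


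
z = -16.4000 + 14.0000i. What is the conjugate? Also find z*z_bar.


z_bar = -16.4000 - 14.0000i
z*z_bar = (-16.4)^2 + 14^2 = 268.96 + 196 = 464.96

z_bar = -16.4000 - 14.0000i, z*z_bar = 464.96


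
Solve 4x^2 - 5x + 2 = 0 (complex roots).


disc = (-5)^2 - 4*4*2 = 25 - 32 = -7
sqrt(|disc|) = sqrt(7) = 2.6458
Real part = 5/(2*4) = 0.6250
Imag part = 2.6458/(2*4) = 0.3307

0.6250 ± 0.3307i


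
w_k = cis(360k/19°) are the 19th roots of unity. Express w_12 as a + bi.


Angle = 360*12/19 = 227.3684°
a = cos(227.3684°) = -0.6773
b = sin(227.3684°) = -0.7357

-0.6773 - 0.7357i


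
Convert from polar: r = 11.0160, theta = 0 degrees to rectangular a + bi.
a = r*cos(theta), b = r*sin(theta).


a = 11.0160*cos(0°) = 11.0160*1 = 11.0160
b = 11.0160*sin(0°) = 11.0160*0 = 0

11.0160 + 0i


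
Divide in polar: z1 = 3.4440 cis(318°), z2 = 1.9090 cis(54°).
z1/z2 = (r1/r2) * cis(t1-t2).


r = 3.4440 / 1.9090 = 1.8041
theta = 318° - 54° = 264° = 264° (mod 360)

1.8041 cis(264°)


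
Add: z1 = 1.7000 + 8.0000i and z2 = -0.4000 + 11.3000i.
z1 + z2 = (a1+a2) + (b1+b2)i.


Real: 1.7 - 0.4 = 1.3
Imag: 8 + 11.3 = 19.3

1.3000 + 19.3000i


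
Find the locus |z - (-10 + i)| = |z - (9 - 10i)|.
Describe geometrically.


Equal distances means the locus is the perpendicular bisector of z1 and z2.
Midpoint = ((-10+9)/2, (1+(-10))/2) = (-0.5000, -4.5000)

Perpendicular bisector through (-0.5000, -4.5000)


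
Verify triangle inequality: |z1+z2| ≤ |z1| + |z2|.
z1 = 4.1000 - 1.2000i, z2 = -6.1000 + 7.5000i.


|z1| = sqrt(4.1^2 + (-1.2)^2) = sqrt(18.25) = 4.2720
|z2| = sqrt((-6.1)^2 + 7.5^2) = sqrt(93.46) = 9.6675
z1+z2 = -2.0000 + 6.3000i
|z1+z2| = sqrt(43.69) = 6.6098
|z1|+|z2| = 4.2720 + 9.6675 = 13.9395

|z1+z2| = 6.6098 ≤ |z1|+|z2| = 13.9395 (verified)


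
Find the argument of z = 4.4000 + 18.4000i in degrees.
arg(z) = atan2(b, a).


Re = 4.4, Im = 18.4
arg = atan2(18.4, 4.4) = 76.5514 degrees

arg(z) = 76.5514 degrees


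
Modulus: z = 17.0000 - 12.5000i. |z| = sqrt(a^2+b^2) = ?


|z| = sqrt(17^2 + (-12.5)^2) = sqrt(289 + 156.25) = sqrt(445.25) = 21.1009

|z| = 21.1009


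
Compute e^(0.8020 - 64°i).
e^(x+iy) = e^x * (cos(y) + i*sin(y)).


e^0.8020 = 2.2300
cos(-64°) = 0.4384
sin(-64°) = -0.8988
Real = 2.2300*0.4384 = 0.9776
Imag = 2.2300*(-0.8988) = -2.0043

0.9776 - 2.0043i


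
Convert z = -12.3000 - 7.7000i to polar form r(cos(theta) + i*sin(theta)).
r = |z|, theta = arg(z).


r = sqrt(151.29+59.29) = sqrt(210.58) = 14.5114
theta = atan2(-7.7, -12.3) = -147.9528 degrees

r = 14.5114, theta = -147.9528 degrees


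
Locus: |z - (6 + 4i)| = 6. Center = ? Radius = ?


|z - z0| = r is a circle with center z0 and radius r.
Center = (6, 4), radius = 6

Circle with center (6, 4) and radius 6


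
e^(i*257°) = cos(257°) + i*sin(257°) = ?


cos(257°) = -0.2250
sin(257°) = -0.9744

e^(i*257°) = -0.2250 - 0.9744i


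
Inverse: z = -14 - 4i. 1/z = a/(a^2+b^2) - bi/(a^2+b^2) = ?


|z|^2 = 196+16 = 212
1/z = (-14 + 4i)/212

1/z = -0.0660 + 0.0189i


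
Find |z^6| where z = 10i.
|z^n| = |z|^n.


|z| = sqrt(0+100) = sqrt(100) = 10
|z^6| = |z|^6 = 10^6 = 1000000

|z^6| = 1000000


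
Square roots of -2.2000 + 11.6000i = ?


|z| = sqrt(4.84+134.56) = 11.8068
sqrt((|z|+a)/2) = sqrt((11.8068+(-2.2))/2) = sqrt(4.8034) = 2.1917
sqrt((|z|-a)/2) = sqrt((11.8068-(-2.2))/2) = sqrt(7.0034) = 2.6464

±(2.1917 + 2.6464i) i.e. 2.1917 + 2.6464i and -2.1917 - 2.6464i


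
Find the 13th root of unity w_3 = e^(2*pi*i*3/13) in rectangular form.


Angle = 360*3/13 = 83.0769°
a = cos(83.0769°) = 0.1205
b = sin(83.0769°) = 0.9927

0.1205 + 0.9927i


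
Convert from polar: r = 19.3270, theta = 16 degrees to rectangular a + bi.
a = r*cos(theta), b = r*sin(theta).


a = 19.3270*cos(16°) = 19.3270*0.96126 = 18.5783
b = 19.3270*sin(16°) = 19.3270*0.275637 = 5.3272

18.5783 + 5.3272i


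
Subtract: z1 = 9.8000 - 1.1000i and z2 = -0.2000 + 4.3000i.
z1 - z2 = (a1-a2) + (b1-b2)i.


Real: 9.8 + 0.2 = 10
Imag: -1.1 - 4.3 = -5.4

10.0000 - 5.4000i


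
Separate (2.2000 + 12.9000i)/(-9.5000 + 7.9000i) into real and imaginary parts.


Multiply by conjugate: (2.2000 + 12.9000i)(-9.5000 - 7.9000i) / ((-9.5)^2 + 7.9^2)
Numerator real = 2.2*(-9.5) + 12.9*7.9 = 81.01
Numerator imag = 12.9*(-9.5) - 2.2*7.9 = -139.93
Denominator = 152.66
Re(z) = 81.01/152.66 = 0.5307
Im(z) = -139.93/152.66 = -0.9166

Re(z) = 0.5307, Im(z) = -0.9166


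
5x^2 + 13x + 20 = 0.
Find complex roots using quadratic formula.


disc = 13^2 - 4*5*20 = 169 - 400 = -231
sqrt(|disc|) = sqrt(231) = 15.1987
Real part = -13/(2*5) = -1.3000
Imag part = 15.1987/(2*5) = 1.5199

-1.3000 ± 1.5199i


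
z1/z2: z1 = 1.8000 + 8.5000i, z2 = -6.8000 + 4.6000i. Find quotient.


Conjugate of z2 = -6.8000 - 4.6000i
Numerator: (1.8000 + 8.5000i)(-6.8000 - 4.6000i) = 26.8600 - 66.0800i
Denominator: (-6.8)^2 + 4.6^2 = 67.4
Result = (26.8600 - 66.0800i)/67.4

0.3985 - 0.9804i


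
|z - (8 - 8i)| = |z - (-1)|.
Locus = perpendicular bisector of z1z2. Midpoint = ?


Equal distances means the locus is the perpendicular bisector of z1 and z2.
Midpoint = ((8+(-1))/2, (-8+0)/2) = (3.5000, -4.0000)

Perpendicular bisector through (3.5000, -4.0000)


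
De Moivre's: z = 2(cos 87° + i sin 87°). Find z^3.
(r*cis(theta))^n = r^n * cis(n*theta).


r^3 = 2^3 = 8
n*theta = 3*87° = 261° = 261° (mod 360)
a = 8*cos(261°) = -1.2515
b = 8*sin(261°) = -7.9015

8 cis(261°) = -1.2515 - 7.9015i


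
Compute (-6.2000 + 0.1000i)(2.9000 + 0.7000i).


Real = -6.2*2.9 - 0.1*0.7 = -17.98 - 0.07 = -18.05
Imag = -6.2*0.7 + 2.9*0.1 = -4.34 + 0.29 = -4.05

-18.0500 - 4.0500i


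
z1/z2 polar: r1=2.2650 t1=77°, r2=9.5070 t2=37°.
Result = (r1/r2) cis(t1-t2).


r = 2.2650 / 9.5070 = 0.2382
theta = 77° - 37° = 40° = 40° (mod 360)

0.2382 cis(40°)


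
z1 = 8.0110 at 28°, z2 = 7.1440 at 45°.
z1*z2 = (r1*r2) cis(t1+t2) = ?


r = 8.0110 * 7.1440 = 57.2306
theta = 28° + 45° = 73° = 73° (mod 360)

57.2306 cis(73°)


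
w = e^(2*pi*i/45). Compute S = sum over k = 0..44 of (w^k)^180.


The roots are w_k = w^k with w = e^(2*pi*i/45), and (w^k)^180 = (w^180)^k.
So S = 1 + u + u^2 + ... + u^(44) with u = w^180.
180 = 4*45 + 0, so 180 is a multiple of 45 and u = (w^45)^4 = 1.
Every one of the 45 terms equals 1: S = 45

S = 45


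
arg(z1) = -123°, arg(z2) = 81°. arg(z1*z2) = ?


arg(z1*z2) = -123° + 81° = -42°
Normalized to (-180°, 180°]: -42°

-42°


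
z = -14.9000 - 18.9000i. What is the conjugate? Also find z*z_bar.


z_bar = -14.9000 + 18.9000i
z*z_bar = (-14.9)^2 + (-18.9)^2 = 222.01 + 357.21 = 579.22

z_bar = -14.9000 + 18.9000i, z*z_bar = 579.22


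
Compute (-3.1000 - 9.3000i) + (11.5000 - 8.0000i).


Real: -3.1 + 11.5 = 8.4
Imag: -9.3 - 8 = -17.3

8.4000 - 17.3000i


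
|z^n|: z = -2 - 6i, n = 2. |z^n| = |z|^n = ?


|z| = sqrt(4+36) = sqrt(40) = 6.3246
|z^2| = |z|^2 = (sqrt(40))^2 = 40

|z^2| = 40


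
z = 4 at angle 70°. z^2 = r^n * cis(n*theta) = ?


r^2 = 4^2 = 16
n*theta = 2*70° = 140° = 140° (mod 360)
a = 16*cos(140°) = -12.2567
b = 16*sin(140°) = 10.2846

16 cis(140°) = -12.2567 + 10.2846i


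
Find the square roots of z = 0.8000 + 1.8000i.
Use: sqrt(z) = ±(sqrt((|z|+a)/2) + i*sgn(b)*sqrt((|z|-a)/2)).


|z| = sqrt(0.64+3.24) = 1.9698
sqrt((|z|+a)/2) = sqrt((1.9698+0.8)/2) = sqrt(1.3849) = 1.1768
sqrt((|z|-a)/2) = sqrt((1.9698-0.8)/2) = sqrt(0.5849) = 0.7648

±(1.1768 + 0.7648i) i.e. 1.1768 + 0.7648i and -1.1768 - 0.7648i


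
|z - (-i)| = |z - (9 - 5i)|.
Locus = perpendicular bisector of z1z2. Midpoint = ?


Equal distances means the locus is the perpendicular bisector of z1 and z2.
Midpoint = ((0+9)/2, (-1+(-5))/2) = (4.5000, -3.0000)

Perpendicular bisector through (4.5000, -3.0000)


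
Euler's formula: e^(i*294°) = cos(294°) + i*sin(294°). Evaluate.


cos(294°) = 0.4067
sin(294°) = -0.9135

e^(i*294°) = 0.4067 - 0.9135i


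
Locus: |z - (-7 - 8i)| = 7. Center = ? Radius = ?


|z - z0| = r is a circle with center z0 and radius r.
Center = (-7, -8), radius = 7

Circle with center (-7, -8) and radius 7


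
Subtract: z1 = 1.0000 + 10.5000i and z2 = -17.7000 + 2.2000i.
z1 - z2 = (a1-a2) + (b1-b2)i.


Real: 1 + 17.7 = 18.7
Imag: 10.5 - 2.2 = 8.3

18.7000 + 8.3000i


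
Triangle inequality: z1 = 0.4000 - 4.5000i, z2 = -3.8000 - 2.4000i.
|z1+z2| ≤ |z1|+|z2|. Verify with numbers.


|z1| = sqrt(0.4^2 + (-4.5)^2) = sqrt(20.41) = 4.5177
|z2| = sqrt((-3.8)^2 + (-2.4)^2) = sqrt(20.2) = 4.4944
z1+z2 = -3.4000 - 6.9000i
|z1+z2| = sqrt(59.17) = 7.6922
|z1|+|z2| = 4.5177 + 4.4944 = 9.0121

|z1+z2| = 7.6922 ≤ |z1|+|z2| = 9.0121 (verified)


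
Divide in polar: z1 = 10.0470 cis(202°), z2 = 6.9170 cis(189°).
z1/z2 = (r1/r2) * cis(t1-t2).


r = 10.0470 / 6.9170 = 1.4525
theta = 202° - 189° = 13° = 13° (mod 360)

1.4525 cis(13°)


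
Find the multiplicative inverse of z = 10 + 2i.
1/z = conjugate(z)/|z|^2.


|z|^2 = 100+4 = 104
1/z = (10 - 2i)/104

1/z = 0.0962 - 0.0192i


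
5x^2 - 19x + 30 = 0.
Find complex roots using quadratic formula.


disc = (-19)^2 - 4*5*30 = 361 - 600 = -239
sqrt(|disc|) = sqrt(239) = 15.4596
Real part = 19/(2*5) = 1.9000
Imag part = 15.4596/(2*5) = 1.5460

1.9000 ± 1.5460i


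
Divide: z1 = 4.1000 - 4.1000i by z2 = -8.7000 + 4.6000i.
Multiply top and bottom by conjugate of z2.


Conjugate of z2 = -8.7000 - 4.6000i
Numerator: (4.1000 - 4.1000i)(-8.7000 - 4.6000i) = -54.5300 + 16.8100i
Denominator: (-8.7)^2 + 4.6^2 = 96.85
Result = (-54.5300 + 16.8100i)/96.85

-0.5630 + 0.1736i


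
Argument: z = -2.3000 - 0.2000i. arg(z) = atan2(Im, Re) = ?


Re = -2.3, Im = -0.2
arg = atan2(-0.2, -2.3) = -175.0303 degrees

arg(z) = -175.0303 degrees


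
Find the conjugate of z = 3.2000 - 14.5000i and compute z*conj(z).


z_bar = 3.2000 + 14.5000i
z*z_bar = 3.2^2 + (-14.5)^2 = 10.24 + 210.25 = 220.49

z_bar = 3.2000 + 14.5000i, z*z_bar = 220.49


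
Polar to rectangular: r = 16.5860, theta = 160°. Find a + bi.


a = 16.5860*cos(160°) = 16.5860*(-0.93969) = -15.5857
b = 16.5860*sin(160°) = 16.5860*0.34202 = 5.6727

-15.5857 + 5.6727i


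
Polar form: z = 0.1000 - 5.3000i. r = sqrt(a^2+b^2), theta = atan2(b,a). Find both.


r = sqrt(0.01+28.09) = sqrt(28.1) = 5.3009
theta = atan2(-5.3, 0.1) = -88.9191 degrees

r = 5.3009, theta = -88.9191 degrees


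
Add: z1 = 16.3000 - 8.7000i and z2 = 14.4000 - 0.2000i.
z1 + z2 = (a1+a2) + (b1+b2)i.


Real: 16.3 + 14.4 = 30.7
Imag: -8.7 - 0.2 = -8.9

30.7000 - 8.9000i


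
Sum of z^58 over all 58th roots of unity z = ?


The roots are w_k = w^k with w = e^(2*pi*i/58), and (w^k)^58 = (w^58)^k.
So S = 1 + u + u^2 + ... + u^(57) with u = w^58.
58 = 1*58 + 0, so 58 is a multiple of 58 and u = (w^58)^1 = 1.
Every one of the 58 terms equals 1: S = 58

S = 58


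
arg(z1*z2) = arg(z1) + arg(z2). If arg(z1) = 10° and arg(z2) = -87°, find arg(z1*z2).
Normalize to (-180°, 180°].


arg(z1*z2) = 10° - 87° = -77°
Normalized to (-180°, 180°]: -77°

-77°


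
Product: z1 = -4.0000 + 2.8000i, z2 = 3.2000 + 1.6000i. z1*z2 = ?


Real = -4*3.2 - 2.8*1.6 = -12.8 - 4.48 = -17.28
Imag = -4*1.6 + 3.2*2.8 = -6.4 + 8.96 = 2.56

-17.2800 + 2.5600i


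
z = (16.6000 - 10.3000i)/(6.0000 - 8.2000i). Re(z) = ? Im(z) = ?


Multiply by conjugate: (16.6000 - 10.3000i)(6.0000 + 8.2000i) / (6^2 + (-8.2)^2)
Numerator real = 16.6*6 - (10.3)*(-8.2) = 184.06
Numerator imag = -10.3*6 - 16.6*(-8.2) = 74.32
Denominator = 103.24
Re(z) = 184.06/103.24 = 1.7828
Im(z) = 74.32/103.24 = 0.7199

Re(z) = 1.7828, Im(z) = 0.7199


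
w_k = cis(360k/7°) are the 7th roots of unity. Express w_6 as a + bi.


Angle = 360*6/7 = 308.5714°
a = cos(308.5714°) = 0.6235
b = sin(308.5714°) = -0.7818

0.6235 - 0.7818i


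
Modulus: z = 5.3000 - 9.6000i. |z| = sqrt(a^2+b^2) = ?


|z| = sqrt(5.3^2 + (-9.6)^2) = sqrt(28.09 + 92.16) = sqrt(120.25) = 10.9659

|z| = 10.9659


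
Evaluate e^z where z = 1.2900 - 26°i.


e^1.2900 = 3.6328
cos(-26°) = 0.89879
sin(-26°) = -0.43837
Real = 3.6328*0.89879 = 3.2651
Imag = 3.6328*(-0.43837) = -1.5925

3.2651 - 1.5925i


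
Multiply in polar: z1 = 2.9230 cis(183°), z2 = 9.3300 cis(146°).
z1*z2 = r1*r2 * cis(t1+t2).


r = 2.9230 * 9.3300 = 27.2716
theta = 183° + 146° = 329° = 329° (mod 360)

27.2716 cis(329°)


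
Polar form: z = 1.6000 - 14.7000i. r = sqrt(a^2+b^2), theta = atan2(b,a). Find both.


r = sqrt(2.56+216.09) = sqrt(218.65) = 14.7868
theta = atan2(-14.7, 1.6) = -83.7882 degrees

r = 14.7868, theta = -83.7882 degrees


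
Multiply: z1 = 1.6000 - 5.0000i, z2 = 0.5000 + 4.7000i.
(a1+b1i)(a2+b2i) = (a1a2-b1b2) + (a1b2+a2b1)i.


Real = 1.6*0.5 - (-5)*4.7 = 0.8 - (-23.5) = 24.3
Imag = 1.6*4.7 + 0.5*(-5) = 7.52 - (2.5) = 5.02

24.3000 + 5.0200i


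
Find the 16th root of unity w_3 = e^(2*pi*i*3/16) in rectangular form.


Angle = 360*3/16 = 67.5°
a = cos(67.5°) = 0.3827
b = sin(67.5°) = 0.9239

0.3827 + 0.9239i


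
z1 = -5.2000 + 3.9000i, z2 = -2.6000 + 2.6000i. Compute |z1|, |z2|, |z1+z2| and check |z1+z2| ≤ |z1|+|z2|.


|z1| = sqrt((-5.2)^2 + 3.9^2) = sqrt(42.25) = 6.5000
|z2| = sqrt((-2.6)^2 + 2.6^2) = sqrt(13.52) = 3.6770
z1+z2 = -7.8000 + 6.5000i
|z1+z2| = sqrt(103.09) = 10.1533
|z1|+|z2| = 6.5000 + 3.6770 = 10.1770

|z1+z2| = 10.1533 ≤ |z1|+|z2| = 10.1770 (verified)


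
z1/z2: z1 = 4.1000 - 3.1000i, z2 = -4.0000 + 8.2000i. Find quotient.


Conjugate of z2 = -4.0000 - 8.2000i
Numerator: (4.1000 - 3.1000i)(-4.0000 - 8.2000i) = -41.8200 - 21.2200i
Denominator: (-4)^2 + 8.2^2 = 83.24
Result = (-41.8200 - 21.2200i)/83.24

-0.5024 - 0.2549i


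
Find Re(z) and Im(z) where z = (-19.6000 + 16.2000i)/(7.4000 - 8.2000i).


Multiply by conjugate: (-19.6000 + 16.2000i)(7.4000 + 8.2000i) / (7.4^2 + (-8.2)^2)
Numerator real = -19.6*7.4 + 16.2*(-8.2) = -277.88
Numerator imag = 16.2*7.4 - (-19.6)*(-8.2) = -40.84
Denominator = 122
Re(z) = -277.88/122 = -2.2777
Im(z) = -40.84/122 = -0.3348

Re(z) = -2.2777, Im(z) = -0.3348


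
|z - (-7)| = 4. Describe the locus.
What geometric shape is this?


|z - z0| = r is a circle with center z0 and radius r.
Center = (-7, 0), radius = 4

Circle with center (-7, 0) and radius 4


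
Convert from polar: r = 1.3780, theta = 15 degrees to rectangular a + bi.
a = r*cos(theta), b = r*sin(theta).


a = 1.3780*cos(15°) = 1.3780*0.9659 = 1.3310
b = 1.3780*sin(15°) = 1.3780*0.25882 = 0.3567

1.3310 + 0.3567i
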